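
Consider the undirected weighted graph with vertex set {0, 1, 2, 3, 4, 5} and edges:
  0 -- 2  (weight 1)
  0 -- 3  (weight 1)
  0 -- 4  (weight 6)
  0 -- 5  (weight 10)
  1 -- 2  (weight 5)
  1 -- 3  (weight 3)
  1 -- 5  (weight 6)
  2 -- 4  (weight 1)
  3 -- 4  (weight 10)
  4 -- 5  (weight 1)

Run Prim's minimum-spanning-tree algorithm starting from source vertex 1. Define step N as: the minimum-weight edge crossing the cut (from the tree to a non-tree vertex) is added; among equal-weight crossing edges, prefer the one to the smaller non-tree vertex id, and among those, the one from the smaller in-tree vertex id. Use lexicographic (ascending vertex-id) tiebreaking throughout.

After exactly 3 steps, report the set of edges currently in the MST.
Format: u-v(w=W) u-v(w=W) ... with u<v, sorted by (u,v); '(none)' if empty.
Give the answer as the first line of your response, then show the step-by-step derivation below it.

0-2(w=1) 0-3(w=1) 1-3(w=3)

step 1: add edge 1-3 (w=3); MST = {1-3(w=3)}
step 2: add edge 0-3 (w=1); MST = {0-3(w=1) 1-3(w=3)}
step 3: add edge 0-2 (w=1); MST = {0-2(w=1) 0-3(w=1) 1-3(w=3)}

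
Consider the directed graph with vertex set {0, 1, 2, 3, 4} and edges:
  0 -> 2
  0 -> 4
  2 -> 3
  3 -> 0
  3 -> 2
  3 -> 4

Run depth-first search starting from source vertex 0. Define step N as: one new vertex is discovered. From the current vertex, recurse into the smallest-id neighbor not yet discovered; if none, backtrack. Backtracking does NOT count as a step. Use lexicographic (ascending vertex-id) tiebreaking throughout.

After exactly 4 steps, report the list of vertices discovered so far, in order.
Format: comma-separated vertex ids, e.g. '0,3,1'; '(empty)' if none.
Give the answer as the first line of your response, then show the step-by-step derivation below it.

0,2,3,4

step 1: discover 0; path=0; order=0
step 2: discover 2; path=0>2; order=0,2
step 3: discover 3; path=0>2>3; order=0,2,3
step 4: discover 4; path=0>2>3>4; order=0,2,3,4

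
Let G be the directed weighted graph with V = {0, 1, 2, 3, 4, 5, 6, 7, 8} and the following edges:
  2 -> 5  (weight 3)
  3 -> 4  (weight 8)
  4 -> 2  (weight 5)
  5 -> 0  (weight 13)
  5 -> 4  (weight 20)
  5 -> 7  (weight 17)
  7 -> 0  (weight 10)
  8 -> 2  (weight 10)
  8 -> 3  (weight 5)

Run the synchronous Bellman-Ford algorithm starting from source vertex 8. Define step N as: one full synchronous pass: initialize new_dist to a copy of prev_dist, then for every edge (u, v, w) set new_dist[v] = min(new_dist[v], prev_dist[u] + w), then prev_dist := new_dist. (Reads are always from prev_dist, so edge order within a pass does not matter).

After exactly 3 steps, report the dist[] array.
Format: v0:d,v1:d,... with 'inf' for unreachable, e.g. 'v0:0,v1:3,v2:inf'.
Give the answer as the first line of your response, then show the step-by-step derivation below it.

v0:26,v1:inf,v2:10,v3:5,v4:13,v5:13,v6:inf,v7:30,v8:0

step 1: dist = v0:inf,v1:inf,v2:10,v3:5,v4:inf,v5:inf,v6:inf,v7:inf,v8:0
step 2: dist = v0:inf,v1:inf,v2:10,v3:5,v4:13,v5:13,v6:inf,v7:inf,v8:0
step 3: dist = v0:26,v1:inf,v2:10,v3:5,v4:13,v5:13,v6:inf,v7:30,v8:0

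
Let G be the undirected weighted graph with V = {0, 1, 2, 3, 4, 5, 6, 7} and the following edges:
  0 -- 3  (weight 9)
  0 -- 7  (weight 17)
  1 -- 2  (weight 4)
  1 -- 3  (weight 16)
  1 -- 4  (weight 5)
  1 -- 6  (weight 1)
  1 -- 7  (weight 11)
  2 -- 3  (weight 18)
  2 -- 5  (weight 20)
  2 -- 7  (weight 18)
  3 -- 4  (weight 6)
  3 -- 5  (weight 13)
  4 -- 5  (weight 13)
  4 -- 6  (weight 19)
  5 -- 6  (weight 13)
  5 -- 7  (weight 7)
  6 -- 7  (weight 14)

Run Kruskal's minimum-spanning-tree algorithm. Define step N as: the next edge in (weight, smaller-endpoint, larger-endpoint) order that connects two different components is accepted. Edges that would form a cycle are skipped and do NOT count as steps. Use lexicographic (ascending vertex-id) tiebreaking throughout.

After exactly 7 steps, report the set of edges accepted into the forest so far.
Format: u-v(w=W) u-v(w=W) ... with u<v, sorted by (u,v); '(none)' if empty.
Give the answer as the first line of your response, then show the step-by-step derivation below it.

0-3(w=9) 1-2(w=4) 1-4(w=5) 1-6(w=1) 1-7(w=11) 3-4(w=6) 5-7(w=7)

step 1: add edge 1-6 (w=1); MST = {1-6(w=1)}
step 2: add edge 1-2 (w=4); MST = {1-2(w=4) 1-6(w=1)}
step 3: add edge 1-4 (w=5); MST = {1-2(w=4) 1-4(w=5) 1-6(w=1)}
step 4: add edge 3-4 (w=6); MST = {1-2(w=4) 1-4(w=5) 1-6(w=1) 3-4(w=6)}
step 5: add edge 5-7 (w=7); MST = {1-2(w=4) 1-4(w=5) 1-6(w=1) 3-4(w=6) 5-7(w=7)}
step 6: add edge 0-3 (w=9); MST = {0-3(w=9) 1-2(w=4) 1-4(w=5) 1-6(w=1) 3-4(w=6) 5-7(w=7)}
step 7: add edge 1-7 (w=11); MST = {0-3(w=9) 1-2(w=4) 1-4(w=5) 1-6(w=1) 1-7(w=11) 3-4(w=6) 5-7(w=7)}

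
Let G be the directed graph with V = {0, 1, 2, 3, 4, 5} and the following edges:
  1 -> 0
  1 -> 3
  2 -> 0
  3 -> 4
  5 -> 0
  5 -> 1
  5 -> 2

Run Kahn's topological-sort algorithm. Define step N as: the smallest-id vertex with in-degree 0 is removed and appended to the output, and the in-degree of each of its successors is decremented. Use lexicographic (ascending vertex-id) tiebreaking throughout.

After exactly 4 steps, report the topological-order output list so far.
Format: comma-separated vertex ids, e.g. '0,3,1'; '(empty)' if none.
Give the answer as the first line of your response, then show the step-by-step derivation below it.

5,1,2,0

step 1: output 5; order=[5]; indeg=(2,0,0,1,1,0)
step 2: output 1; order=[5,1]; indeg=(1,0,0,0,1,0)
step 3: output 2; order=[5,1,2]; indeg=(0,0,0,0,1,0)
step 4: output 0; order=[5,1,2,0]; indeg=(0,0,0,0,1,0)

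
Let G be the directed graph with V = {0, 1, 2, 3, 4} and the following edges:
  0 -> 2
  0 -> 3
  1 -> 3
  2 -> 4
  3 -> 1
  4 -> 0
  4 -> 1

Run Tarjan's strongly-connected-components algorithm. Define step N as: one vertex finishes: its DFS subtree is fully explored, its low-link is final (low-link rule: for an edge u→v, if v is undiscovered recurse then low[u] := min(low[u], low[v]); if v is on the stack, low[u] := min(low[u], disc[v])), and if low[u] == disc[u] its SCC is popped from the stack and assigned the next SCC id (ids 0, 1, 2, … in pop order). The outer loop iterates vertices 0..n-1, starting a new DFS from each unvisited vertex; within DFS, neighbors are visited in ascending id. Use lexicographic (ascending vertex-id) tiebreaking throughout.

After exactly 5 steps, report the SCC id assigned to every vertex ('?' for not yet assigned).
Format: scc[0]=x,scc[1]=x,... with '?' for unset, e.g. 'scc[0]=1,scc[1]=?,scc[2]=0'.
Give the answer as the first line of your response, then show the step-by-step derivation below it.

scc[0]=1,scc[1]=0,scc[2]=1,scc[3]=0,scc[4]=1

step 1: low=(low[0]=0,low[1]=3,low[2]=1,low[3]=3,low[4]=0); scc=(scc[0]=?,scc[1]=?,scc[2]=?,scc[3]=?,scc[4]=?)
step 2: low=(low[0]=0,low[1]=3,low[2]=1,low[3]=3,low[4]=0); scc=(scc[0]=?,scc[1]=0,scc[2]=?,scc[3]=0,scc[4]=?)
step 3: low=(low[0]=0,low[1]=3,low[2]=1,low[3]=3,low[4]=0); scc=(scc[0]=?,scc[1]=0,scc[2]=?,scc[3]=0,scc[4]=?)
step 4: low=(low[0]=0,low[1]=3,low[2]=0,low[3]=3,low[4]=0); scc=(scc[0]=?,scc[1]=0,scc[2]=?,scc[3]=0,scc[4]=?)
step 5: low=(low[0]=0,low[1]=3,low[2]=0,low[3]=3,low[4]=0); scc=(scc[0]=1,scc[1]=0,scc[2]=1,scc[3]=0,scc[4]=1)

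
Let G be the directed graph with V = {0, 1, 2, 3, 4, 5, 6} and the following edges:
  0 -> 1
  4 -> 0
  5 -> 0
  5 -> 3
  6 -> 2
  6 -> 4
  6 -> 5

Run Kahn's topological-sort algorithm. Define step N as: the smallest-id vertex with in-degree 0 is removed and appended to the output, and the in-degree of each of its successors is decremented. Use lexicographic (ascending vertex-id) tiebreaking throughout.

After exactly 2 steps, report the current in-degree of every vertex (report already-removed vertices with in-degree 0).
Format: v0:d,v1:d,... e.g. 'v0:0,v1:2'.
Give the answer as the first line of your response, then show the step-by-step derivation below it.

v0:2,v1:1,v2:0,v3:1,v4:0,v5:0,v6:0

step 1: output 6; order=[6]; indeg=(2,1,0,1,0,0,0)
step 2: output 2; order=[6,2]; indeg=(2,1,0,1,0,0,0)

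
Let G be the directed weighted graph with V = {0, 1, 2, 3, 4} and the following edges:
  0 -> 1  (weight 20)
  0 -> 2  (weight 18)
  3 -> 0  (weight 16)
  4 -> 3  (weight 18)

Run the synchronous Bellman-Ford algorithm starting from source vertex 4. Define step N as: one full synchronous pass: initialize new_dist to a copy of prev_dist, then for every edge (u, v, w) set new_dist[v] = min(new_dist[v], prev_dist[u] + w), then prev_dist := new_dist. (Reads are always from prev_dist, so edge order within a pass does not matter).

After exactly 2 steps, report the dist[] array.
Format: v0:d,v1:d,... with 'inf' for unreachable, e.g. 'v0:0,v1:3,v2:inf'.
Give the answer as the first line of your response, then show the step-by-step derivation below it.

v0:34,v1:inf,v2:inf,v3:18,v4:0

step 1: dist = v0:inf,v1:inf,v2:inf,v3:18,v4:0
step 2: dist = v0:34,v1:inf,v2:inf,v3:18,v4:0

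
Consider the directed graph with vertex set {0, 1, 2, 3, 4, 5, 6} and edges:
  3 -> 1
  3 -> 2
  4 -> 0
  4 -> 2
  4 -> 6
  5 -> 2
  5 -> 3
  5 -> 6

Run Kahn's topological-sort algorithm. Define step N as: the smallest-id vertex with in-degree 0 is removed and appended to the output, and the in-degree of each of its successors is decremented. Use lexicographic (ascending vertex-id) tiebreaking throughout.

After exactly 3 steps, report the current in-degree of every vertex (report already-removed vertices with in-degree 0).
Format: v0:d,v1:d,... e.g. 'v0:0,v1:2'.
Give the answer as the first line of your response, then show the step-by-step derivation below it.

v0:0,v1:1,v2:1,v3:0,v4:0,v5:0,v6:0

step 1: output 4; order=[4]; indeg=(0,1,2,1,0,0,1)
step 2: output 0; order=[4,0]; indeg=(0,1,2,1,0,0,1)
step 3: output 5; order=[4,0,5]; indeg=(0,1,1,0,0,0,0)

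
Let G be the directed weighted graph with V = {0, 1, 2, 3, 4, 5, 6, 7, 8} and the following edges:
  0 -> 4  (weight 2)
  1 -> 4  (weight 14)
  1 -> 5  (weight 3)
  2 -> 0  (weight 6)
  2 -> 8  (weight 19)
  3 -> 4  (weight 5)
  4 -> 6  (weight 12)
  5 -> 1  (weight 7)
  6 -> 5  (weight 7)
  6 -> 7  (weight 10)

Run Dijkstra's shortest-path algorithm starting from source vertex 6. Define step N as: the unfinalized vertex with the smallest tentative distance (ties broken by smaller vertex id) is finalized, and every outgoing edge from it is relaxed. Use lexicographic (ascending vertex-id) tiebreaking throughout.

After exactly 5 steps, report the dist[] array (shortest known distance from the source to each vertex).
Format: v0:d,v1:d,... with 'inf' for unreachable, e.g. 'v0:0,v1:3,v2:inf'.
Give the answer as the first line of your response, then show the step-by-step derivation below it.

v0:inf,v1:14,v2:inf,v3:inf,v4:28,v5:7,v6:0,v7:10,v8:inf

step 1: dist = v0:inf,v1:inf,v2:inf,v3:inf,v4:inf,v5:7,v6:0,v7:10,v8:inf
step 2: dist = v0:inf,v1:14,v2:inf,v3:inf,v4:inf,v5:7,v6:0,v7:10,v8:inf
step 3: dist = v0:inf,v1:14,v2:inf,v3:inf,v4:inf,v5:7,v6:0,v7:10,v8:inf
step 4: dist = v0:inf,v1:14,v2:inf,v3:inf,v4:28,v5:7,v6:0,v7:10,v8:inf
step 5: dist = v0:inf,v1:14,v2:inf,v3:inf,v4:28,v5:7,v6:0,v7:10,v8:inf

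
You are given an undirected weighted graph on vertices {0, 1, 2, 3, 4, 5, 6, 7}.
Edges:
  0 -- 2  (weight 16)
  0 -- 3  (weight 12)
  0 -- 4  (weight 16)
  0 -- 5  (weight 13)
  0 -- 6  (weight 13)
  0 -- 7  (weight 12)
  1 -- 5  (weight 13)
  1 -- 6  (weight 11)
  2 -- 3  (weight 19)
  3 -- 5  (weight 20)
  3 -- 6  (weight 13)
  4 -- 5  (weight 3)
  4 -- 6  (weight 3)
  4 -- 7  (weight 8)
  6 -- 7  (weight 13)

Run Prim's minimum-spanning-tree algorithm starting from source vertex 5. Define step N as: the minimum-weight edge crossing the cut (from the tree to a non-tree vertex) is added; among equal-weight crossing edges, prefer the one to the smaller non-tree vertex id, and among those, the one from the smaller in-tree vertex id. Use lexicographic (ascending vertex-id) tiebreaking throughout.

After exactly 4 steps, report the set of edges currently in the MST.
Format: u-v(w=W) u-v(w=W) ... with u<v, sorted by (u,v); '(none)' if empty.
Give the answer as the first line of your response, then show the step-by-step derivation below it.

1-6(w=11) 4-5(w=3) 4-6(w=3) 4-7(w=8)

step 1: add edge 4-5 (w=3); MST = {4-5(w=3)}
step 2: add edge 4-6 (w=3); MST = {4-5(w=3) 4-6(w=3)}
step 3: add edge 4-7 (w=8); MST = {4-5(w=3) 4-6(w=3) 4-7(w=8)}
step 4: add edge 1-6 (w=11); MST = {1-6(w=11) 4-5(w=3) 4-6(w=3) 4-7(w=8)}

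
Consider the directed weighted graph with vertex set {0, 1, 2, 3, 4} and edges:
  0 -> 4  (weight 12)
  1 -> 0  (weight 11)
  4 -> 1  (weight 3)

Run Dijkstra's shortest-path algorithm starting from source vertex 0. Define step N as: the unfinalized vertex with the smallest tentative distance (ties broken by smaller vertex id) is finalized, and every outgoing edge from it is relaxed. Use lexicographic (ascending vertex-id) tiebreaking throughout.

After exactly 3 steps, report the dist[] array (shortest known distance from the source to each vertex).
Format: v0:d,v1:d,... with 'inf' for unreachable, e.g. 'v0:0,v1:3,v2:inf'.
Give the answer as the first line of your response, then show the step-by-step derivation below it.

v0:0,v1:15,v2:inf,v3:inf,v4:12

step 1: dist = v0:0,v1:inf,v2:inf,v3:inf,v4:12
step 2: dist = v0:0,v1:15,v2:inf,v3:inf,v4:12
step 3: dist = v0:0,v1:15,v2:inf,v3:inf,v4:12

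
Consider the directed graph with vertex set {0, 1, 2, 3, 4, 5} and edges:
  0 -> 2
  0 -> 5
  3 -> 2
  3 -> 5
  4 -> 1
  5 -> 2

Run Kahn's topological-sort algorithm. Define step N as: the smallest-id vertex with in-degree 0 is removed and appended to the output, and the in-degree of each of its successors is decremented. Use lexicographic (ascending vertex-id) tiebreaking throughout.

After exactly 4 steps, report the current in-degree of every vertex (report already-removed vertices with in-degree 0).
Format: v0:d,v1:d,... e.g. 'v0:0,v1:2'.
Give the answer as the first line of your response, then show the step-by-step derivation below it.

v0:0,v1:0,v2:1,v3:0,v4:0,v5:0

step 1: output 0; order=[0]; indeg=(0,1,2,0,0,1)
step 2: output 3; order=[0,3]; indeg=(0,1,1,0,0,0)
step 3: output 4; order=[0,3,4]; indeg=(0,0,1,0,0,0)
step 4: output 1; order=[0,3,4,1]; indeg=(0,0,1,0,0,0)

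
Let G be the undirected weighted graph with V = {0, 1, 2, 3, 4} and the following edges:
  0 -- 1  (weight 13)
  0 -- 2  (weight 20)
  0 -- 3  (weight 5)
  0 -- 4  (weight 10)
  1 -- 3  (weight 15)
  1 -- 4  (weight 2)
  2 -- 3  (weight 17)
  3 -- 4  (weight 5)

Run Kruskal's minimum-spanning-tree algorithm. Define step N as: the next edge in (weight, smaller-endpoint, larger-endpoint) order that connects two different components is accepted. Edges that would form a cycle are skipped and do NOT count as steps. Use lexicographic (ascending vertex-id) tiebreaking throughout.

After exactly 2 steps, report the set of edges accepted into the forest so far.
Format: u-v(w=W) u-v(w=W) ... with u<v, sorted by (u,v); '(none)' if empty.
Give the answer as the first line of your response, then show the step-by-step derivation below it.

0-3(w=5) 1-4(w=2)

step 1: add edge 1-4 (w=2); MST = {1-4(w=2)}
step 2: add edge 0-3 (w=5); MST = {0-3(w=5) 1-4(w=2)}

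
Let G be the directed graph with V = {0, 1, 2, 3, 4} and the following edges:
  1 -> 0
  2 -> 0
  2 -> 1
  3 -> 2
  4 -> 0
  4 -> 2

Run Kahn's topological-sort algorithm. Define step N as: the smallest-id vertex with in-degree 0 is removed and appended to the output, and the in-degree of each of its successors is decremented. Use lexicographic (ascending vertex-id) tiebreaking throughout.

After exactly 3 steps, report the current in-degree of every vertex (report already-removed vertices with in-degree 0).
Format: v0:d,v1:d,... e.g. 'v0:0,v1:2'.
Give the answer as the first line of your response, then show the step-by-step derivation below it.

v0:1,v1:0,v2:0,v3:0,v4:0

step 1: output 3; order=[3]; indeg=(3,1,1,0,0)
step 2: output 4; order=[3,4]; indeg=(2,1,0,0,0)
step 3: output 2; order=[3,4,2]; indeg=(1,0,0,0,0)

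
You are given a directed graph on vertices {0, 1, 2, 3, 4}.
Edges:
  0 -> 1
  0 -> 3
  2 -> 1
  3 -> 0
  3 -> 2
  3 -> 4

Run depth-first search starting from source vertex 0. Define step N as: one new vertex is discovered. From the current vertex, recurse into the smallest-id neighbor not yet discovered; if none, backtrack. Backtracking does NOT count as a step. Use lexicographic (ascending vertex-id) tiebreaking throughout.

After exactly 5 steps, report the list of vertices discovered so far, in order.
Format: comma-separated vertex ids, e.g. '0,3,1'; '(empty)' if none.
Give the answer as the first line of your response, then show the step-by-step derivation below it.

0,1,3,2,4

step 1: discover 0; path=0; order=0
step 2: discover 1; path=0>1; order=0,1
step 3: discover 3; path=0>3; order=0,1,3
step 4: discover 2; path=0>3>2; order=0,1,3,2
step 5: discover 4; path=0>3>4; order=0,1,3,2,4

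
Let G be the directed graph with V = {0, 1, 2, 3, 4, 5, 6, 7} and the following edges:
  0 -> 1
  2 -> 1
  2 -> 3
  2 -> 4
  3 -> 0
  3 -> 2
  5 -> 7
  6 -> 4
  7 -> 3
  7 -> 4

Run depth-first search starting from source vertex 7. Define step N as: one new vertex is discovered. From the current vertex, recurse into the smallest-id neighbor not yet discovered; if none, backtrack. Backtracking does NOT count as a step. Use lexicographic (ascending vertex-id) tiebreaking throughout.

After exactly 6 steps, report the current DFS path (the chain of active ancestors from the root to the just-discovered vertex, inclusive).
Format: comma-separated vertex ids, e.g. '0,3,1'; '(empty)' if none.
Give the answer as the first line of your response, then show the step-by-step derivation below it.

7,3,2,4

step 1: discover 7; path=7; order=7
step 2: discover 3; path=7>3; order=7,3
step 3: discover 0; path=7>3>0; order=7,3,0
step 4: discover 1; path=7>3>0>1; order=7,3,0,1
step 5: discover 2; path=7>3>2; order=7,3,0,1,2
step 6: discover 4; path=7>3>2>4; order=7,3,0,1,2,4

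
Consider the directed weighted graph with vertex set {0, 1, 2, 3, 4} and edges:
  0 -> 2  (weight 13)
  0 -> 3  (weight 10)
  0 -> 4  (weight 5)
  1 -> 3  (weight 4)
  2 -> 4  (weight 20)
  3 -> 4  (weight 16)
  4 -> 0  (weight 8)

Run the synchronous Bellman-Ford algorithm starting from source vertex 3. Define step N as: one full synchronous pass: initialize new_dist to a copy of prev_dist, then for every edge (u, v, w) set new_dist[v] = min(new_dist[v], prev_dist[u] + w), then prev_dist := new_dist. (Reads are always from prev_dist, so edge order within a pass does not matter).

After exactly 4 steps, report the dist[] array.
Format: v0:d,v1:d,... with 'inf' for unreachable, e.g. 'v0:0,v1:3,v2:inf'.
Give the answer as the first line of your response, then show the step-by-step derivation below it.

v0:24,v1:inf,v2:37,v3:0,v4:16

step 1: dist = v0:inf,v1:inf,v2:inf,v3:0,v4:16
step 2: dist = v0:24,v1:inf,v2:inf,v3:0,v4:16
step 3: dist = v0:24,v1:inf,v2:37,v3:0,v4:16
step 4: dist = v0:24,v1:inf,v2:37,v3:0,v4:16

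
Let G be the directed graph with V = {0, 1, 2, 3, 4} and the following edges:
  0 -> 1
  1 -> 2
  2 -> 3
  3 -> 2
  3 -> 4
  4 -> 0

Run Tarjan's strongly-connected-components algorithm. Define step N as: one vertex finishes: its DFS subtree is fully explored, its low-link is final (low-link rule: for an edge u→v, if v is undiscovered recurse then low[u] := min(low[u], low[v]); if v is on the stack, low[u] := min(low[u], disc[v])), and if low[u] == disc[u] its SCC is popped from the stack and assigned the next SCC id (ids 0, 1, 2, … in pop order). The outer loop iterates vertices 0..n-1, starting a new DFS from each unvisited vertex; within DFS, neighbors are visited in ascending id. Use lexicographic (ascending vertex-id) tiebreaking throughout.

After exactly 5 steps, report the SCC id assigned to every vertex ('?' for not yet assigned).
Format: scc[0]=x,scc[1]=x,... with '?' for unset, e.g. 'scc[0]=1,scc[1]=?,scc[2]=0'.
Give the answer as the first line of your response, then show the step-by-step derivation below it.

scc[0]=0,scc[1]=0,scc[2]=0,scc[3]=0,scc[4]=0

step 1: low=(low[0]=0,low[1]=1,low[2]=2,low[3]=2,low[4]=0); scc=(scc[0]=?,scc[1]=?,scc[2]=?,scc[3]=?,scc[4]=?)
step 2: low=(low[0]=0,low[1]=1,low[2]=2,low[3]=0,low[4]=0); scc=(scc[0]=?,scc[1]=?,scc[2]=?,scc[3]=?,scc[4]=?)
step 3: low=(low[0]=0,low[1]=1,low[2]=0,low[3]=0,low[4]=0); scc=(scc[0]=?,scc[1]=?,scc[2]=?,scc[3]=?,scc[4]=?)
step 4: low=(low[0]=0,low[1]=0,low[2]=0,low[3]=0,low[4]=0); scc=(scc[0]=?,scc[1]=?,scc[2]=?,scc[3]=?,scc[4]=?)
step 5: low=(low[0]=0,low[1]=0,low[2]=0,low[3]=0,low[4]=0); scc=(scc[0]=0,scc[1]=0,scc[2]=0,scc[3]=0,scc[4]=0)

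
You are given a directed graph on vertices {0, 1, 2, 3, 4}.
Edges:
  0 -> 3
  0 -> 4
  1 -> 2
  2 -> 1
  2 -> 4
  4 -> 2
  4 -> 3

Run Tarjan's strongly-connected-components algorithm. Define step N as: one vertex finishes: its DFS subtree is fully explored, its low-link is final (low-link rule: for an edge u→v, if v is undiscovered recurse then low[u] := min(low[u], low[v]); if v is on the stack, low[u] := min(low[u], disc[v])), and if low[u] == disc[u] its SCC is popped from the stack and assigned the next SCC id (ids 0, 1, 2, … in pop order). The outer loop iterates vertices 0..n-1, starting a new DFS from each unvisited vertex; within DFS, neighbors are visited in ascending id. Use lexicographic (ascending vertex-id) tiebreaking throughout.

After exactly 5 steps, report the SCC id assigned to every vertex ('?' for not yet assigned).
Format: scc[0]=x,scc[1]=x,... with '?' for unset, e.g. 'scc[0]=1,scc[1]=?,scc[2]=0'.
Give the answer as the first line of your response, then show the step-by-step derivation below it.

scc[0]=2,scc[1]=1,scc[2]=1,scc[3]=0,scc[4]=1

step 1: low=(low[0]=0,low[1]=?,low[2]=?,low[3]=1,low[4]=?); scc=(scc[0]=?,scc[1]=?,scc[2]=?,scc[3]=0,scc[4]=?)
step 2: low=(low[0]=0,low[1]=3,low[2]=3,low[3]=1,low[4]=2); scc=(scc[0]=?,scc[1]=?,scc[2]=?,scc[3]=0,scc[4]=?)
step 3: low=(low[0]=0,low[1]=3,low[2]=2,low[3]=1,low[4]=2); scc=(scc[0]=?,scc[1]=?,scc[2]=?,scc[3]=0,scc[4]=?)
step 4: low=(low[0]=0,low[1]=3,low[2]=2,low[3]=1,low[4]=2); scc=(scc[0]=?,scc[1]=1,scc[2]=1,scc[3]=0,scc[4]=1)
step 5: low=(low[0]=0,low[1]=3,low[2]=2,low[3]=1,low[4]=2); scc=(scc[0]=2,scc[1]=1,scc[2]=1,scc[3]=0,scc[4]=1)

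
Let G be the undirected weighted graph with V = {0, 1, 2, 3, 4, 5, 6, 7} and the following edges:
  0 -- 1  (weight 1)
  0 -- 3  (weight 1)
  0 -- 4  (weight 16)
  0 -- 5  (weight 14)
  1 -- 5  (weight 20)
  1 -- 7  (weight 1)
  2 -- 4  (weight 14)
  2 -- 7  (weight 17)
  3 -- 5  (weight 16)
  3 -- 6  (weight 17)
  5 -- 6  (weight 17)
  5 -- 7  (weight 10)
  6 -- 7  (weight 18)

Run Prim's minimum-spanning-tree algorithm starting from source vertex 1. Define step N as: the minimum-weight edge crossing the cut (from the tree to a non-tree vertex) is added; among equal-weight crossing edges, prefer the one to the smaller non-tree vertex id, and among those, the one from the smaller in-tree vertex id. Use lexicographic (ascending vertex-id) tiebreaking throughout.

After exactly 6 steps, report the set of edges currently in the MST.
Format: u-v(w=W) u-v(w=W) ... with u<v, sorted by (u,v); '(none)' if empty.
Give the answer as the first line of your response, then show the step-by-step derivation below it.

0-1(w=1) 0-3(w=1) 0-4(w=16) 1-7(w=1) 2-4(w=14) 5-7(w=10)

step 1: add edge 0-1 (w=1); MST = {0-1(w=1)}
step 2: add edge 0-3 (w=1); MST = {0-1(w=1) 0-3(w=1)}
step 3: add edge 1-7 (w=1); MST = {0-1(w=1) 0-3(w=1) 1-7(w=1)}
step 4: add edge 5-7 (w=10); MST = {0-1(w=1) 0-3(w=1) 1-7(w=1) 5-7(w=10)}
step 5: add edge 0-4 (w=16); MST = {0-1(w=1) 0-3(w=1) 0-4(w=16) 1-7(w=1) 5-7(w=10)}
step 6: add edge 2-4 (w=14); MST = {0-1(w=1) 0-3(w=1) 0-4(w=16) 1-7(w=1) 2-4(w=14) 5-7(w=10)}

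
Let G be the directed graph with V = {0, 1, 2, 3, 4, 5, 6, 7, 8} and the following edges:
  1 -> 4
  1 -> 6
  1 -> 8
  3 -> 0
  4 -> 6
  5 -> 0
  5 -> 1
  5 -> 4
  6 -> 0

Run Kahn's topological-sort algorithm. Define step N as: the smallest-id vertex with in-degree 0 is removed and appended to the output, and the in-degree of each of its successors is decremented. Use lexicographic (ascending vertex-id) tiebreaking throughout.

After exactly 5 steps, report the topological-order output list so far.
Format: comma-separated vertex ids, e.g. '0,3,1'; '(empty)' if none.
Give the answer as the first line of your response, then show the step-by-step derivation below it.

2,3,5,1,4

step 1: output 2; order=[2]; indeg=(3,1,0,0,2,0,2,0,1)
step 2: output 3; order=[2,3]; indeg=(2,1,0,0,2,0,2,0,1)
step 3: output 5; order=[2,3,5]; indeg=(1,0,0,0,1,0,2,0,1)
step 4: output 1; order=[2,3,5,1]; indeg=(1,0,0,0,0,0,1,0,0)
step 5: output 4; order=[2,3,5,1,4]; indeg=(1,0,0,0,0,0,0,0,0)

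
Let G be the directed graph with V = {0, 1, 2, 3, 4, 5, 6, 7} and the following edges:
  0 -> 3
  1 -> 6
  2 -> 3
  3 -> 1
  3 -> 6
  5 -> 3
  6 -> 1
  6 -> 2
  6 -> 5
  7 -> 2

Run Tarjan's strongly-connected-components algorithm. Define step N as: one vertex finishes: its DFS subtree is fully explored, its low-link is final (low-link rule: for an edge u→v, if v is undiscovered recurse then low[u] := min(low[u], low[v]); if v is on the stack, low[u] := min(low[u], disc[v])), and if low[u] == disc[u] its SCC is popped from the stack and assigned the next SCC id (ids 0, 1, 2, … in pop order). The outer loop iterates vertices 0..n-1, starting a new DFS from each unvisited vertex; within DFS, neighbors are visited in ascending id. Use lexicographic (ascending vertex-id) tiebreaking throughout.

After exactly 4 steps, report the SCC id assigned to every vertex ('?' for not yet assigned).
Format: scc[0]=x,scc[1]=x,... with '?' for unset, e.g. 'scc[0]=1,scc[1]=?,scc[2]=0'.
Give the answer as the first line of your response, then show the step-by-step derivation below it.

scc[0]=?,scc[1]=?,scc[2]=?,scc[3]=?,scc[4]=?,scc[5]=?,scc[6]=?,scc[7]=?

step 1: low=(low[0]=0,low[1]=2,low[2]=1,low[3]=1,low[4]=?,low[5]=?,low[6]=2,low[7]=?); scc=(scc[0]=?,scc[1]=?,scc[2]=?,scc[3]=?,scc[4]=?,scc[5]=?,scc[6]=?,scc[7]=?)
step 2: low=(low[0]=0,low[1]=2,low[2]=1,low[3]=1,low[4]=?,low[5]=1,low[6]=1,low[7]=?); scc=(scc[0]=?,scc[1]=?,scc[2]=?,scc[3]=?,scc[4]=?,scc[5]=?,scc[6]=?,scc[7]=?)
step 3: low=(low[0]=0,low[1]=2,low[2]=1,low[3]=1,low[4]=?,low[5]=1,low[6]=1,low[7]=?); scc=(scc[0]=?,scc[1]=?,scc[2]=?,scc[3]=?,scc[4]=?,scc[5]=?,scc[6]=?,scc[7]=?)
step 4: low=(low[0]=0,low[1]=1,low[2]=1,low[3]=1,low[4]=?,low[5]=1,low[6]=1,low[7]=?); scc=(scc[0]=?,scc[1]=?,scc[2]=?,scc[3]=?,scc[4]=?,scc[5]=?,scc[6]=?,scc[7]=?)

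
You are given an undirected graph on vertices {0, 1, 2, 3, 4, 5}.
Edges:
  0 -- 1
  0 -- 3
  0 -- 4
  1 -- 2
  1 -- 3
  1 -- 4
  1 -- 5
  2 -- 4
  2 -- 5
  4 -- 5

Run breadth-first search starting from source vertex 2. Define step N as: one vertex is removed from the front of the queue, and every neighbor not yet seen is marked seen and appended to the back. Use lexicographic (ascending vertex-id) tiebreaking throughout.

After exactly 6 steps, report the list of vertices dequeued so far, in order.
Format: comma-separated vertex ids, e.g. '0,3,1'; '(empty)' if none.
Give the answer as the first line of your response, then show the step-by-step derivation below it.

2,1,4,5,0,3

step 1: dequeue 2; queue=[1,4,5]; order=2
step 2: dequeue 1; queue=[4,5,0,3]; order=2,1
step 3: dequeue 4; queue=[5,0,3]; order=2,1,4
step 4: dequeue 5; queue=[0,3]; order=2,1,4,5
step 5: dequeue 0; queue=[3]; order=2,1,4,5,0
step 6: dequeue 3; queue=[(empty)]; order=2,1,4,5,0,3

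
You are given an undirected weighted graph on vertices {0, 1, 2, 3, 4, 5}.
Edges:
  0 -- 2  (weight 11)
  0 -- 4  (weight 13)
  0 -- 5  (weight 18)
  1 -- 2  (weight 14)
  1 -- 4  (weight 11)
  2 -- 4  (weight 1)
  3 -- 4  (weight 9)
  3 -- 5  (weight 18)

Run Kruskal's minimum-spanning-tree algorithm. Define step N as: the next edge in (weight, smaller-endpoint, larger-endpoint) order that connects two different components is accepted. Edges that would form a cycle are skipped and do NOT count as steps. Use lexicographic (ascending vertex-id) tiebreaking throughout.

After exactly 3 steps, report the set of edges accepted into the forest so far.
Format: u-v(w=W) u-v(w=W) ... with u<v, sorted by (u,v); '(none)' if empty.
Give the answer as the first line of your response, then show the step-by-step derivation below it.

0-2(w=11) 2-4(w=1) 3-4(w=9)

step 1: add edge 2-4 (w=1); MST = {2-4(w=1)}
step 2: add edge 3-4 (w=9); MST = {2-4(w=1) 3-4(w=9)}
step 3: add edge 0-2 (w=11); MST = {0-2(w=11) 2-4(w=1) 3-4(w=9)}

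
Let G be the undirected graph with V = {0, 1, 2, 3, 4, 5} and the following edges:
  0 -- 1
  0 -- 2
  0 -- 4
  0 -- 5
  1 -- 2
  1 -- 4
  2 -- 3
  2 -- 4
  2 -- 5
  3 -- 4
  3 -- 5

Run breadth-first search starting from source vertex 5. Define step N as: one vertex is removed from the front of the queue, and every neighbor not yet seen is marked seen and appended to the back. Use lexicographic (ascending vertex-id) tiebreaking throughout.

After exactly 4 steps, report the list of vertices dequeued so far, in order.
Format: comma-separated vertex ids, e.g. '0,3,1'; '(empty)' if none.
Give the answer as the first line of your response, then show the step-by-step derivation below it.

5,0,2,3

step 1: dequeue 5; queue=[0,2,3]; order=5
step 2: dequeue 0; queue=[2,3,1,4]; order=5,0
step 3: dequeue 2; queue=[3,1,4]; order=5,0,2
step 4: dequeue 3; queue=[1,4]; order=5,0,2,3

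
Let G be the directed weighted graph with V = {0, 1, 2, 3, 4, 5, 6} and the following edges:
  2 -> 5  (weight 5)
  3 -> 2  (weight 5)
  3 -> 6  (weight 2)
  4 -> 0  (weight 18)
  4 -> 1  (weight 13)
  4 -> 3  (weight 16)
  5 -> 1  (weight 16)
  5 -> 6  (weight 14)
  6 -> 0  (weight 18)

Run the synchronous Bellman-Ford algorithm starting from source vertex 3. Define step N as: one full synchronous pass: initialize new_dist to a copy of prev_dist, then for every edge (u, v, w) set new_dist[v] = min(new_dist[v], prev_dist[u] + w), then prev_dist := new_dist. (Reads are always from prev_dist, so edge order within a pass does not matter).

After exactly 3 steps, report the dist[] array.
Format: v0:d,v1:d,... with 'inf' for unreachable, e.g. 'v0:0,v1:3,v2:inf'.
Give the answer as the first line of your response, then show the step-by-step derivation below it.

v0:20,v1:26,v2:5,v3:0,v4:inf,v5:10,v6:2

step 1: dist = v0:inf,v1:inf,v2:5,v3:0,v4:inf,v5:inf,v6:2
step 2: dist = v0:20,v1:inf,v2:5,v3:0,v4:inf,v5:10,v6:2
step 3: dist = v0:20,v1:26,v2:5,v3:0,v4:inf,v5:10,v6:2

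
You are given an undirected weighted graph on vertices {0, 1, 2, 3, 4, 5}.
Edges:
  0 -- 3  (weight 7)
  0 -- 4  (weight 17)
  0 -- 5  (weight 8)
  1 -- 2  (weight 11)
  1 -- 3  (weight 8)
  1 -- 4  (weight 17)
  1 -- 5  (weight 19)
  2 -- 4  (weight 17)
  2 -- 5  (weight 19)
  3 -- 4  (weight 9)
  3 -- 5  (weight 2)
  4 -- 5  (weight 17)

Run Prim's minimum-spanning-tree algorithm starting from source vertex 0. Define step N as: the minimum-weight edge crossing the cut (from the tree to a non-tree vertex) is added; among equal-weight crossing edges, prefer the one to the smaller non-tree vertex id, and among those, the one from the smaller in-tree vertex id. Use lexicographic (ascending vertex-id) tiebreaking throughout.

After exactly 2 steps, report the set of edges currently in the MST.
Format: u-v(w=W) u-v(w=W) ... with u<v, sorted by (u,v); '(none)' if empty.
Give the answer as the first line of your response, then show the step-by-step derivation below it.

0-3(w=7) 3-5(w=2)

step 1: add edge 0-3 (w=7); MST = {0-3(w=7)}
step 2: add edge 3-5 (w=2); MST = {0-3(w=7) 3-5(w=2)}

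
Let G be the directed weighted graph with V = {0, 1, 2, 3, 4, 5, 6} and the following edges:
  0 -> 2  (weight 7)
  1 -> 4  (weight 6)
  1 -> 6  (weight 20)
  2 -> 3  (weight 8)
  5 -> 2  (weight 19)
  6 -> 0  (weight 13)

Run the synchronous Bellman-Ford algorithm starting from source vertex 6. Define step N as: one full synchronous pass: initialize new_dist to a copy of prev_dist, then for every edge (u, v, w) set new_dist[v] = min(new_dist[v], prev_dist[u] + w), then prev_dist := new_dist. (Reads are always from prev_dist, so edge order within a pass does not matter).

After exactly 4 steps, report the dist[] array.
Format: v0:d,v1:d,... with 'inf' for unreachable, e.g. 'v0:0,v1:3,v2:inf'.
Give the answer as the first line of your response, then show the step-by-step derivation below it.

v0:13,v1:inf,v2:20,v3:28,v4:inf,v5:inf,v6:0

step 1: dist = v0:13,v1:inf,v2:inf,v3:inf,v4:inf,v5:inf,v6:0
step 2: dist = v0:13,v1:inf,v2:20,v3:inf,v4:inf,v5:inf,v6:0
step 3: dist = v0:13,v1:inf,v2:20,v3:28,v4:inf,v5:inf,v6:0
step 4: dist = v0:13,v1:inf,v2:20,v3:28,v4:inf,v5:inf,v6:0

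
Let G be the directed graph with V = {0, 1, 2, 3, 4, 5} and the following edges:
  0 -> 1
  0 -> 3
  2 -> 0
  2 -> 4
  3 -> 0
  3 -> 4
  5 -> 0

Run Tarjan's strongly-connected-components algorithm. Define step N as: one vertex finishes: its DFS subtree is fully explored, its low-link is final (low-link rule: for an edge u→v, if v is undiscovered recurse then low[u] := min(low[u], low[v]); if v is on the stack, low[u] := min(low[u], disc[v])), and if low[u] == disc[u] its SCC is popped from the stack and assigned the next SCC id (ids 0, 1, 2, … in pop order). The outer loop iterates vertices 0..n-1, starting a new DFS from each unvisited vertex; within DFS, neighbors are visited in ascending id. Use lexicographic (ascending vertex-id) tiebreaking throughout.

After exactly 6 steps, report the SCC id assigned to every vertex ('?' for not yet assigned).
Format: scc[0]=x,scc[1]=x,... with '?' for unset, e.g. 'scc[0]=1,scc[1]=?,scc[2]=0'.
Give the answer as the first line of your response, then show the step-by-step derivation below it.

scc[0]=2,scc[1]=0,scc[2]=3,scc[3]=2,scc[4]=1,scc[5]=4

step 1: low=(low[0]=0,low[1]=1,low[2]=?,low[3]=?,low[4]=?,low[5]=?); scc=(scc[0]=?,scc[1]=0,scc[2]=?,scc[3]=?,scc[4]=?,scc[5]=?)
step 2: low=(low[0]=0,low[1]=1,low[2]=?,low[3]=0,low[4]=3,low[5]=?); scc=(scc[0]=?,scc[1]=0,scc[2]=?,scc[3]=?,scc[4]=1,scc[5]=?)
step 3: low=(low[0]=0,low[1]=1,low[2]=?,low[3]=0,low[4]=3,low[5]=?); scc=(scc[0]=?,scc[1]=0,scc[2]=?,scc[3]=?,scc[4]=1,scc[5]=?)
step 4: low=(low[0]=0,low[1]=1,low[2]=?,low[3]=0,low[4]=3,low[5]=?); scc=(scc[0]=2,scc[1]=0,scc[2]=?,scc[3]=2,scc[4]=1,scc[5]=?)
step 5: low=(low[0]=0,low[1]=1,low[2]=4,low[3]=0,low[4]=3,low[5]=?); scc=(scc[0]=2,scc[1]=0,scc[2]=3,scc[3]=2,scc[4]=1,scc[5]=?)
step 6: low=(low[0]=0,low[1]=1,low[2]=4,low[3]=0,low[4]=3,low[5]=5); scc=(scc[0]=2,scc[1]=0,scc[2]=3,scc[3]=2,scc[4]=1,scc[5]=4)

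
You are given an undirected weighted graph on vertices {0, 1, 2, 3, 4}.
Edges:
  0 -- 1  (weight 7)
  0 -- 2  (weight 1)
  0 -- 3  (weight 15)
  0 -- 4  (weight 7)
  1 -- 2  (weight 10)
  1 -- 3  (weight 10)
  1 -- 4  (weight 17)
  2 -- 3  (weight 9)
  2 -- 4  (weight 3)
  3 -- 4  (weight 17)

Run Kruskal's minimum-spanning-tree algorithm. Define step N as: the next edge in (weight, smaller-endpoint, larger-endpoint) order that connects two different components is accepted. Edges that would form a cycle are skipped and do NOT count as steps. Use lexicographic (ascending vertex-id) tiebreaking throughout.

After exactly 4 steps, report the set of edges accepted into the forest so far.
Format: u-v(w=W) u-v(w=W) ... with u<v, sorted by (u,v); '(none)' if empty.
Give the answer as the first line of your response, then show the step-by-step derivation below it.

0-1(w=7) 0-2(w=1) 2-3(w=9) 2-4(w=3)

step 1: add edge 0-2 (w=1); MST = {0-2(w=1)}
step 2: add edge 2-4 (w=3); MST = {0-2(w=1) 2-4(w=3)}
step 3: add edge 0-1 (w=7); MST = {0-1(w=7) 0-2(w=1) 2-4(w=3)}
step 4: add edge 2-3 (w=9); MST = {0-1(w=7) 0-2(w=1) 2-3(w=9) 2-4(w=3)}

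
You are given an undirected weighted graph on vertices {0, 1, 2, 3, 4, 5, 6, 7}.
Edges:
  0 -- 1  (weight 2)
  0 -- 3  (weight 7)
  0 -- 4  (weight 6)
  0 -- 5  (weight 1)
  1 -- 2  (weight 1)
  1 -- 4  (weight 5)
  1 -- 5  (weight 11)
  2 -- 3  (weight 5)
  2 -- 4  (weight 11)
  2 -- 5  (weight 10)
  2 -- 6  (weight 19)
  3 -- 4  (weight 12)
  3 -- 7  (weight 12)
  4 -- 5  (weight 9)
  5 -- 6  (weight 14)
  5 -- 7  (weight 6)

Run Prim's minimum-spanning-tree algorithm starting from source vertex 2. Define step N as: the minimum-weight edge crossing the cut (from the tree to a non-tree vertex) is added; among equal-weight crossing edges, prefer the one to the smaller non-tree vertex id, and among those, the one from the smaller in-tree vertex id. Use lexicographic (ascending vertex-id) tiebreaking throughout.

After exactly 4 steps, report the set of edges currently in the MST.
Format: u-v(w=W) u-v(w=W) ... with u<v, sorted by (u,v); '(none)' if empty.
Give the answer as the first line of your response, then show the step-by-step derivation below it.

0-1(w=2) 0-5(w=1) 1-2(w=1) 2-3(w=5)

step 1: add edge 1-2 (w=1); MST = {1-2(w=1)}
step 2: add edge 0-1 (w=2); MST = {0-1(w=2) 1-2(w=1)}
step 3: add edge 0-5 (w=1); MST = {0-1(w=2) 0-5(w=1) 1-2(w=1)}
step 4: add edge 2-3 (w=5); MST = {0-1(w=2) 0-5(w=1) 1-2(w=1) 2-3(w=5)}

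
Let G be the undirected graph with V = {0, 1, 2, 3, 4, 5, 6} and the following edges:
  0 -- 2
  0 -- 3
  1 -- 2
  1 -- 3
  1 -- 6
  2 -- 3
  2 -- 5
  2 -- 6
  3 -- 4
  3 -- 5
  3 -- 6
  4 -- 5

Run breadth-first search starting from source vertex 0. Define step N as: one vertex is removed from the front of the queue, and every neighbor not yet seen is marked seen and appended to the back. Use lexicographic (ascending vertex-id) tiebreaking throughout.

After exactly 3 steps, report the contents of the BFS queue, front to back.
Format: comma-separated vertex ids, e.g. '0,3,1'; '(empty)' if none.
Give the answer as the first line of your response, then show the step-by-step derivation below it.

1,5,6,4

step 1: dequeue 0; queue=[2,3]; order=0
step 2: dequeue 2; queue=[3,1,5,6]; order=0,2
step 3: dequeue 3; queue=[1,5,6,4]; order=0,2,3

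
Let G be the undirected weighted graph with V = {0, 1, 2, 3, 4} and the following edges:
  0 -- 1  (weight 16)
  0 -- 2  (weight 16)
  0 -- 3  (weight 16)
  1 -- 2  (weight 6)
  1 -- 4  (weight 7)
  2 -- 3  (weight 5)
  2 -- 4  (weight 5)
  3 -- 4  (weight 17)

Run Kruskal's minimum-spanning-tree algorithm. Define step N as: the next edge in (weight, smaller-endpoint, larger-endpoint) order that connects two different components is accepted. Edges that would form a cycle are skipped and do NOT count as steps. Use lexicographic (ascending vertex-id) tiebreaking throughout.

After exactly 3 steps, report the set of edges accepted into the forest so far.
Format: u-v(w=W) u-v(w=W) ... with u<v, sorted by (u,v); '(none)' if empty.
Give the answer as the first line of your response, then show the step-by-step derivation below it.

1-2(w=6) 2-3(w=5) 2-4(w=5)

step 1: add edge 2-3 (w=5); MST = {2-3(w=5)}
step 2: add edge 2-4 (w=5); MST = {2-3(w=5) 2-4(w=5)}
step 3: add edge 1-2 (w=6); MST = {1-2(w=6) 2-3(w=5) 2-4(w=5)}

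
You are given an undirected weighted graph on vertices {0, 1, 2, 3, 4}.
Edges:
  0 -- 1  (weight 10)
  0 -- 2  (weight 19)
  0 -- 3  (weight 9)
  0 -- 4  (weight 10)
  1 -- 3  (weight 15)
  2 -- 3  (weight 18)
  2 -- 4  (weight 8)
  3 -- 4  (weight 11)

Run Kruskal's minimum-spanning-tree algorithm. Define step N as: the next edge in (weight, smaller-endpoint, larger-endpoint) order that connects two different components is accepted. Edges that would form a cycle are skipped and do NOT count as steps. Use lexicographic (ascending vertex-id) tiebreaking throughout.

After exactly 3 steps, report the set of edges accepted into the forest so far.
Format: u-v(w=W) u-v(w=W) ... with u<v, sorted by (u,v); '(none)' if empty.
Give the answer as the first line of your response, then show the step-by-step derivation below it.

0-1(w=10) 0-3(w=9) 2-4(w=8)

step 1: add edge 2-4 (w=8); MST = {2-4(w=8)}
step 2: add edge 0-3 (w=9); MST = {0-3(w=9) 2-4(w=8)}
step 3: add edge 0-1 (w=10); MST = {0-1(w=10) 0-3(w=9) 2-4(w=8)}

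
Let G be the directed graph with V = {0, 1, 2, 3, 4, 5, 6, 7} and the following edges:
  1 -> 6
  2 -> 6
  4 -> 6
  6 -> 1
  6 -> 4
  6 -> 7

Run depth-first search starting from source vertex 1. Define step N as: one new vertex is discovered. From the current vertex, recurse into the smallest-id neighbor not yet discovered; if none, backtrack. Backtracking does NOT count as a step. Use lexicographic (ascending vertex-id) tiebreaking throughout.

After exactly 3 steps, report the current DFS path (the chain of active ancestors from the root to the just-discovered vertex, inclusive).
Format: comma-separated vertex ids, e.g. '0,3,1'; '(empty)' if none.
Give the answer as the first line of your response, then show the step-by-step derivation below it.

1,6,4

step 1: discover 1; path=1; order=1
step 2: discover 6; path=1>6; order=1,6
step 3: discover 4; path=1>6>4; order=1,6,4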